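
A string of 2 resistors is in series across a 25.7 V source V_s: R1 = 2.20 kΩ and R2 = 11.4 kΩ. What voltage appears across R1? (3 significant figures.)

Total series resistance ΣR = 2.20 + 11.4 = 13.60 kΩ.
V = V_s · R/ΣR = 25.7 × 0.1618 = 4.157 V.

V ≈ 4.16 V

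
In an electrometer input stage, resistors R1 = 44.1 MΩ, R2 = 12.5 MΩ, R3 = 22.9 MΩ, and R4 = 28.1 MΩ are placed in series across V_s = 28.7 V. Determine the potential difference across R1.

V ≈ 11.8 V

Total series resistance ΣR = 44.1 + 12.5 + 22.9 + 28.1 = 107.6 MΩ.
V = V_s · R/ΣR = 28.7 × 0.4099 = 11.76 V.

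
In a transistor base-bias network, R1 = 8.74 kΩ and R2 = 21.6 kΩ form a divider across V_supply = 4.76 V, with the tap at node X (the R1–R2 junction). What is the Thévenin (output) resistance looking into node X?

R_th ≈ 6.22 kΩ

Looking into X with the source shorted: R_th = R1·R2/(R1+R2) = 8.740 × 21.6/30.34 = 6.222 kΩ.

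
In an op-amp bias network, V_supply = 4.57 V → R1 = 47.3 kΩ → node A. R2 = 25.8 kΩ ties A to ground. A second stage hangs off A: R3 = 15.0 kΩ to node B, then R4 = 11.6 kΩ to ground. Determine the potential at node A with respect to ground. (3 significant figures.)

Looking into the second stage from A: R3 + R4 = 26.60 kΩ appears in parallel with R2.
Effective lower resistance at A: R2 ‖ 26.60 = 13.10 kΩ.
First divider: V_A = V_supply · 13.10/(47.3 + 13.10) = 0.9910 V.

V_A ≈ 0.991 V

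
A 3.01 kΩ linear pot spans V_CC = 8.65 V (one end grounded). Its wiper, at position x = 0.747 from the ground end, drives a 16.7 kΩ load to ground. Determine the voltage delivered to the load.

V_out ≈ 6.25 V

Split the track: R_lower = x·R_p = 2.248 kΩ, R_upper = (1−x)·R_p = 0.7615 kΩ.
Lower segment in parallel with the load: 2.248 ‖ 16.7 = 1.982 kΩ.
Then V_out = V_CC · 1.982/(0.7615 + 1.982) = 6.249 V.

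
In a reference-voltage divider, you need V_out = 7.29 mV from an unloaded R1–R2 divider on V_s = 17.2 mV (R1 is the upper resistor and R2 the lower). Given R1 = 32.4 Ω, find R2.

The divider ratio is R2/(R1+R2) = 7.29/17.2 = 0.4238.
So R2 = R1 · V_out/(V_s − V_out) = 32.4 × 7.29/(17.2 − 7.29) = 32.4 × 0.7356 = 23.83 Ω.

R2 ≈ 23.8 Ω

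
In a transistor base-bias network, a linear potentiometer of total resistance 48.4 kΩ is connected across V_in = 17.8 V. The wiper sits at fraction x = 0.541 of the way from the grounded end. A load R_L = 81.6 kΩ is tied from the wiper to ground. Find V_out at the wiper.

Lower segment x·R_p = 26.18 kΩ; upper segment (1−x)·R_p = 22.22 kΩ.
(x·R_p) ‖ R_L = 19.82 kΩ.
V_out = 17.8 × 19.82/(22.22 + 19.82) = 8.394 V.

V_out ≈ 8.39 V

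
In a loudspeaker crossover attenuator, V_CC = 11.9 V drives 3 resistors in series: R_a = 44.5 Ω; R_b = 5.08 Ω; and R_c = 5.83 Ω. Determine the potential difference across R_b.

Total series resistance ΣR = 44.5 + 5.08 + 5.83 = 55.41 Ω.
V = V_CC · R/ΣR = 11.9 × 0.09168 = 1.091 V.

V ≈ 1.09 V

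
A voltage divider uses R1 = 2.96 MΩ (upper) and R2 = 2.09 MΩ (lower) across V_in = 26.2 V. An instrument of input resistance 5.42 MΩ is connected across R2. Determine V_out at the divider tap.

First combine the lower leg with the load: R2 ‖ R_L = 1.508 MΩ.
Now apply the divider: V_out = 26.2 × 0.3376 = 8.844 V.

V_out ≈ 8.84 V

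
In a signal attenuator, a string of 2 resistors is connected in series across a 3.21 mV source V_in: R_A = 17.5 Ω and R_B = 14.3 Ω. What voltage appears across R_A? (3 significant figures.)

ΣR = 17.5 + 14.3 = 31.80 Ω.
Voltage divider: V = V_in · (17.50 / 31.80) = 3.21 × 0.5503 = 1.767 mV.

V ≈ 1.77 mV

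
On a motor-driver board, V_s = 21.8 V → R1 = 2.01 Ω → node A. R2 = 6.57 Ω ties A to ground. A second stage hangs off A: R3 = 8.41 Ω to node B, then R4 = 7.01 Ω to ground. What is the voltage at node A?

V_A ≈ 15.2 V

Node A sees R2 in parallel with the series input of stage 2, R3 + R4 = 15.42 Ω.
R2 ‖ (R3+R4) = 4.607 Ω.
V_A = 21.8 × 4.607/(2.01 + 4.607) = 15.18 V.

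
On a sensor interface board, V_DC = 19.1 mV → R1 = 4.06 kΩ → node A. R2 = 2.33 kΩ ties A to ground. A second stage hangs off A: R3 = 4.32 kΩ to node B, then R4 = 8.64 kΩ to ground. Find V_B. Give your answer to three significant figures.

Looking into the second stage from A: R3 + R4 = 12.96 kΩ appears in parallel with R2.
Effective lower resistance at A: R2 ‖ 12.96 = 1.975 kΩ.
So V_A = 19.1 × 0.3273 = 6.250 mV.
V_B = V_A × 0.6667 = 4.167 mV.

V_B ≈ 4.17 mV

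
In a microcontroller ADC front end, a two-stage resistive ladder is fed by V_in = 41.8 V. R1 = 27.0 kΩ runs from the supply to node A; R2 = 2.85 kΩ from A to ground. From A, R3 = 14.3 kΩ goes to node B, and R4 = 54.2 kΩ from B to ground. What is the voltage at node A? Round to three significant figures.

Node A sees R2 in parallel with the series input of stage 2, R3 + R4 = 68.50 kΩ.
Effective lower resistance at A: R2 ‖ 68.50 = 2.736 kΩ.
So V_A = 41.8 × 0.09201 = 3.846 V.

V_A ≈ 3.85 V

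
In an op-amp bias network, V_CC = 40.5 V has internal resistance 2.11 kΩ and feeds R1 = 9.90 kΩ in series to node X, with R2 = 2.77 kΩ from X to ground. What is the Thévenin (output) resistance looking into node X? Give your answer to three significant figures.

R_th ≈ 2.25 kΩ

R1' = 2.11 + 9.90 = 12.01 kΩ (source resistance + R1).
Zeroing V_CC shorts the top of R1' to ground, so R_th = R1' ‖ R2 = 2.251 kΩ.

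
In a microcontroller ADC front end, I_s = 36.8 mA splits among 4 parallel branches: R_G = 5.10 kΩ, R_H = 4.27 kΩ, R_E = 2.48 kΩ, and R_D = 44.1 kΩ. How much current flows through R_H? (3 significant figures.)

I ≈ 10.1 mA

ΣG = 1/5.10 + 1/4.27 + 1/2.48 + 1/44.1 = 0.8562.
R_H takes the fraction G_k/ΣG = 0.2342/0.8562 = 0.2735, so I = 36.8 × 0.2735 = 10.07 mA.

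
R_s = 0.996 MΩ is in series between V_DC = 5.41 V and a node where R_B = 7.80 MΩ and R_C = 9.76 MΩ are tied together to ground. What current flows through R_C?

Equivalent of the parallel group: R_p = 4.335 MΩ.
Node voltage V_A = V_DC · R_p/(R_s + R_p) = 5.41 × 0.8132 = 4.399 V.
I(R_C) = V_A / R_C = 4.399/9.76 = 0.4507 µA.
(Check via current divider: I_total = 1.015 µA; share G_k/ΣG = 0.4442 → same result.)

I ≈ 0.451 µA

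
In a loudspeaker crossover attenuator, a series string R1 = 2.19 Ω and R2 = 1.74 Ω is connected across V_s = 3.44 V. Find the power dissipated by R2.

ΣR = 3.930 Ω → I = 3.44/3.930 = 0.8753 A.
V(R2) = I·R = 1.523 V; P = V·I = 1.523 × 0.8753 = 1.333 W.

P ≈ 1.33 W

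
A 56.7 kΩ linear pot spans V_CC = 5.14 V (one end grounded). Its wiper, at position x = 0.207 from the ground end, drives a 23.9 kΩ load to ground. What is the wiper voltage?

V_out ≈ 0.766 V

Lower segment x·R_p = 11.74 kΩ; upper segment (1−x)·R_p = 44.96 kΩ.
R_L loads the lower segment: effective lower R = 7.871 kΩ.
V_out = 5.14 × 7.871/(44.96 + 7.871) = 0.7658 V.
(Unloaded: V_out = x·V_CC = 1.06 V.)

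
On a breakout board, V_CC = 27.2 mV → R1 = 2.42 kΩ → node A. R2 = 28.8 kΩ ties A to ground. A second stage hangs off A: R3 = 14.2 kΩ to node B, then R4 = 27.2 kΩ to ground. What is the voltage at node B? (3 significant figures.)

V_B ≈ 15.6 mV

Looking into the second stage from A: R3 + R4 = 41.40 kΩ appears in parallel with R2.
R2 ‖ (R3+R4) = 16.98 kΩ.
First divider: V_A = V_CC · 16.98/(2.42 + 16.98) = 23.81 mV.
V_B = V_A × 0.6570 = 15.64 mV.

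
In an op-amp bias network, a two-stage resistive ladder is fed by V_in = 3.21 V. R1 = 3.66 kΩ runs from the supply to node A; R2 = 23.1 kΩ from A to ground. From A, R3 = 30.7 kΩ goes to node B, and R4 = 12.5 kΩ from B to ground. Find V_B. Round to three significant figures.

V_B ≈ 0.747 V

The second stage (R3 + R4 = 43.20 kΩ) loads node A in parallel with R2.
Effective lower resistance at A: R2 ‖ 43.20 = 15.05 kΩ.
V_A = 3.21 × 15.05/(3.66 + 15.05) = 2.582 V.
Stage 2 is unloaded, so V_B = V_A · R4/(R3+R4) = 2.582 × 12.5/43.20 = 0.7471 V.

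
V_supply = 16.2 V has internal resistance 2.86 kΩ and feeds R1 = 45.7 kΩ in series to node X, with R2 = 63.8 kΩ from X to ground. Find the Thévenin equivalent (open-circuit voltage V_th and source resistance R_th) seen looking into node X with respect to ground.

V_th ≈ 9.20 V, R_th ≈ 27.6 kΩ

R1' = 2.86 + 45.7 = 48.56 kΩ (source resistance + R1).
Open-circuit (no load on X): V_th = V_supply · R2/(R1' + R2) = 16.2 × 63.8/(48.56 + 63.8) = 9.199 V.
Zeroing V_supply shorts the top of R1' to ground, so R_th = R1' ‖ R2 = 27.57 kΩ.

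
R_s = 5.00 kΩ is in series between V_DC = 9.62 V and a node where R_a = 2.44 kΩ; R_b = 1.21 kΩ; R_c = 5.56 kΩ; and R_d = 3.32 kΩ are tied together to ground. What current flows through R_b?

Equivalent of the parallel group: R_p = 0.5823 kΩ.
Node voltage V_A = V_DC · R_p/(R_s + R_p) = 9.62 × 0.1043 = 1.003 V.
Branch current I = V_A/R_b = 1.003/1.21 = 0.8293 mA.

I ≈ 0.829 mA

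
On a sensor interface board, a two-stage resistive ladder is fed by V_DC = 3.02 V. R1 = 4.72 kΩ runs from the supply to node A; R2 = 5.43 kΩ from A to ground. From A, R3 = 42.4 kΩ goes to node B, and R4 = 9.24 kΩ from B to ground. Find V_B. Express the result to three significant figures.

V_B ≈ 0.276 V

Node A sees R2 in parallel with the series input of stage 2, R3 + R4 = 51.64 kΩ.
Effective lower resistance at A: R2 ‖ 51.64 = 4.913 kΩ.
So V_A = 3.02 × 0.5100 = 1.540 V.
Then the unloaded second divider: V_B = V_A × R4/(R3+R4) = 1.540 × 0.1789 = 0.2756 V.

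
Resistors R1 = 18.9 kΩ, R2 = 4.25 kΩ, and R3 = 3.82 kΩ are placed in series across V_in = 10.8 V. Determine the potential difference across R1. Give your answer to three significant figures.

Series total: ΣR = 18.9 + 4.25 + 3.82 = 26.97 kΩ.
V = V_in · R/ΣR = 10.8 × 0.7008 = 7.568 V.

V ≈ 7.57 V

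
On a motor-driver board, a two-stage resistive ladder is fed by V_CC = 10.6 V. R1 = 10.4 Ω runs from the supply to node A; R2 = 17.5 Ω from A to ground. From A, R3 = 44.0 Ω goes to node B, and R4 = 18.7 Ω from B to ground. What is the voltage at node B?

Node A sees R2 in parallel with the series input of stage 2, R3 + R4 = 62.70 Ω.
R2 ‖ (R3+R4) = 13.68 Ω.
So V_A = 10.6 × 0.5681 = 6.022 V.
Then the unloaded second divider: V_B = V_A × R4/(R3+R4) = 6.022 × 0.2982 = 1.796 V.

V_B ≈ 1.80 V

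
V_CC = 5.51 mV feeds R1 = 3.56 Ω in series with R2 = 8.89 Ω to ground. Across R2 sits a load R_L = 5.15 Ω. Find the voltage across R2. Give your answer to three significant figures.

V_out ≈ 2.63 mV

The load sits in parallel with R2, giving an effective lower resistance R2' = R2·R_L/(R2+R_L) = 3.261 Ω.
Now apply the divider: V_out = 5.51 × 0.4781 = 2.634 mV.
(Unloaded it would be 3.93 mV; the load pulls it down.)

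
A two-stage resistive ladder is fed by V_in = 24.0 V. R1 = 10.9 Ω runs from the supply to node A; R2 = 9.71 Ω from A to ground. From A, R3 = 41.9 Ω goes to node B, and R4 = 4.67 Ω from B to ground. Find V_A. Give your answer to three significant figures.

Looking into the second stage from A: R3 + R4 = 46.57 Ω appears in parallel with R2.
Effective lower resistance at A: R2 ‖ 46.57 = 8.035 Ω.
V_A = 24.0 × 8.035/(10.9 + 8.035) = 10.18 V.

V_A ≈ 10.2 V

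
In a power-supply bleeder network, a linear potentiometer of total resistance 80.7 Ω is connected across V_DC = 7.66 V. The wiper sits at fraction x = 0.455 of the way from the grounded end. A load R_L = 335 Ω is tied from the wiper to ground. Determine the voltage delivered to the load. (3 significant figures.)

V_out ≈ 3.29 V

The pot divides into 43.98 Ω above the wiper and 36.72 Ω below.
R_L loads the lower segment: effective lower R = 33.09 Ω.
Loaded-divider output: V_out = 7.66 × 0.4294 = 3.289 V.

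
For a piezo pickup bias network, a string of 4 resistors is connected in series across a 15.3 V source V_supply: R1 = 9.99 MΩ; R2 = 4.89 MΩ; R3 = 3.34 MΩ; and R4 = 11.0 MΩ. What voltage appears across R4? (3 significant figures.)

V ≈ 5.76 V

Series total: ΣR = 9.99 + 4.89 + 3.34 + 11.0 = 29.22 MΩ.
V = V_supply · R/ΣR = 15.3 × 0.3765 = 5.760 V.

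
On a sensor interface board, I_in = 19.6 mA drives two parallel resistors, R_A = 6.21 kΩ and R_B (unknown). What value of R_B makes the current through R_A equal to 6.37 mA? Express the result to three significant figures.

In a two-way split, I_A/I_in = R_B/(R_A + R_B).
6.37/19.6 = R_B/(R_A + R_B) → R_B = R_A · (0.3250)/(1 − 0.3250) = 6.21 × 0.4815 = 2.990 kΩ.

R_B ≈ 2.99 kΩ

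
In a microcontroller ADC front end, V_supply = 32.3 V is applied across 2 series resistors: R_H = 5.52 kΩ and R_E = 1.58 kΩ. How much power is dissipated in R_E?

P ≈ 32.7 mW

ΣR = 7.100 kΩ → I = 32.3/7.100 = 4.549 mA.
V(R_E) = I·R = 7.188 V; P = V·I = 7.188 × 4.549 = 32.70 mW.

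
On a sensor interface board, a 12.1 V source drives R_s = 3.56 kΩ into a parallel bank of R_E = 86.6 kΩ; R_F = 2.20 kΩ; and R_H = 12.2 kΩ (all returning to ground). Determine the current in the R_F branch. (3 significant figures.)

I ≈ 1.86 mA

Parallel bank: R_p = 1/(1/86.6 + 1/2.20 + 1/12.2) = 1.825 kΩ.
Node voltage V_A = V_DC · R_p/(R_s + R_p) = 12.1 × 0.3389 = 4.100 V.
Branch current I = V_A/R_F = 4.100/2.20 = 1.864 mA.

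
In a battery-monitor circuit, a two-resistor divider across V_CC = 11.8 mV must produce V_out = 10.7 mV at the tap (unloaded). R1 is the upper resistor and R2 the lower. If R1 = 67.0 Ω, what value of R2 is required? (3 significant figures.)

V_out/V_CC = R2/(R1+R2) = 0.9068.
So R2 = R1 · V_out/(V_CC − V_out) = 67.0 × 10.7/(11.8 − 10.7) = 67.0 × 9.727 = 651.7 Ω.

R2 ≈ 652 Ω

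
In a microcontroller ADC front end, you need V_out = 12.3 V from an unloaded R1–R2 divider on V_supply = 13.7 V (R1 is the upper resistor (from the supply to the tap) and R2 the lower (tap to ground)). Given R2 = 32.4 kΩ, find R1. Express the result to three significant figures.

R1 ≈ 3.69 kΩ

The divider ratio is R2/(R1+R2) = 12.3/13.7 = 0.8978.
Rearranging, R1 = R2·(1−k)/k = 32.4 × 0.1138 = 3.688 kΩ.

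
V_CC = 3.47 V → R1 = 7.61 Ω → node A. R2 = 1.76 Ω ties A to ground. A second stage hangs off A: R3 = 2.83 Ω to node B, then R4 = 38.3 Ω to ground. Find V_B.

Node A sees R2 in parallel with the series input of stage 2, R3 + R4 = 41.13 Ω.
Effective lower resistance at A: R2 ‖ 41.13 = 1.688 Ω.
First divider: V_A = V_CC · 1.688/(7.61 + 1.688) = 0.6299 V.
Stage 2 is unloaded, so V_B = V_A · R4/(R3+R4) = 0.6299 × 38.3/41.13 = 0.5866 V.

V_B ≈ 0.587 V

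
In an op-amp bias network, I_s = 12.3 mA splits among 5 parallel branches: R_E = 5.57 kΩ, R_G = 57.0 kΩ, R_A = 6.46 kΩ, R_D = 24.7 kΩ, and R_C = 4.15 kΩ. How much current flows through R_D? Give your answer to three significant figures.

I ≈ 0.786 mA

ΣG = 1/5.57 + 1/57.0 + 1/6.46 + 1/24.7 + 1/4.15 = 0.6333.
Current divider: I(R_D) = I_s · G_k/ΣG = 12.3 × (0.04049/0.6333) = 12.3 × 0.06393 = 0.7863 mA.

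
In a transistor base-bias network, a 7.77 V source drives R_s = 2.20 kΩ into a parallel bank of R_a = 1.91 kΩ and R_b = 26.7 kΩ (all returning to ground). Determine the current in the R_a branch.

Parallel bank: R_p = 1/(1/1.91 + 1/26.7) = 1.782 kΩ.
Node voltage V_A = V_in · R_p/(R_s + R_p) = 7.77 × 0.4476 = 3.478 V.
I(R_a) = V_A / R_a = 3.478/1.91 = 1.821 mA.

I ≈ 1.82 mA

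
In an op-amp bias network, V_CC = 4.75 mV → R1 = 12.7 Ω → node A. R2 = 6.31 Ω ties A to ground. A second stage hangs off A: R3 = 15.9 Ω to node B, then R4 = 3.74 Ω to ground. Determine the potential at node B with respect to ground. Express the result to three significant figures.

Node A sees R2 in parallel with the series input of stage 2, R3 + R4 = 19.64 Ω.
R2 ‖ (R3+R4) = 4.776 Ω.
V_A = 4.75 × 4.776/(12.7 + 4.776) = 1.298 mV.
Stage 2 is unloaded, so V_B = V_A · R4/(R3+R4) = 1.298 × 3.74/19.64 = 0.2472 mV.

V_B ≈ 0.247 mV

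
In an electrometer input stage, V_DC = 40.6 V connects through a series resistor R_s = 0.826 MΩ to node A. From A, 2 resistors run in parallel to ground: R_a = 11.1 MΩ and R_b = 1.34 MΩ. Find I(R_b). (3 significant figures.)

Equivalent of the parallel group: R_p = 1.196 MΩ.
V_A = 40.6 × 1.196/2.022 = 24.01 V.
Branch current I = V_A/R_b = 24.01/1.34 = 17.92 µA.
(Check via current divider: I_total = 20.08 µA; share G_k/ΣG = 0.8923 → same result.)

I ≈ 17.9 µA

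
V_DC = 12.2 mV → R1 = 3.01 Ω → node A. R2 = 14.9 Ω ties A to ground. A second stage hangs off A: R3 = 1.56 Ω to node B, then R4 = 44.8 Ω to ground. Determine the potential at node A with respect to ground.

V_A ≈ 9.63 mV

Looking into the second stage from A: R3 + R4 = 46.36 Ω appears in parallel with R2.
R2 ‖ (R3+R4) = 11.28 Ω.
First divider: V_A = V_DC · 11.28/(3.01 + 11.28) = 9.630 mV.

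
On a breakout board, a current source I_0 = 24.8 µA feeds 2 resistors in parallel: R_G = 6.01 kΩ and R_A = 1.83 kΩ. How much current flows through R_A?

I ≈ 19.0 µA

With just two branches, the current splits inversely with resistance.
So I = 24.8 × 6.01/7.840 = 19.01 µA.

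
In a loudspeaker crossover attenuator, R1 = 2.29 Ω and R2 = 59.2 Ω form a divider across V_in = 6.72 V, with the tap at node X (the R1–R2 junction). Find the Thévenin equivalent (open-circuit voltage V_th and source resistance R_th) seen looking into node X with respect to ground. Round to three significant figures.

Open-circuit (no load on X): V_th = V_in · R2/(R1 + R2) = 6.72 × 59.2/(2.290 + 59.2) = 6.470 V.
Zeroing V_in shorts the top of R1 to ground, so R_th = R1 ‖ R2 = 2.205 Ω.

V_th ≈ 6.47 V, R_th ≈ 2.20 Ω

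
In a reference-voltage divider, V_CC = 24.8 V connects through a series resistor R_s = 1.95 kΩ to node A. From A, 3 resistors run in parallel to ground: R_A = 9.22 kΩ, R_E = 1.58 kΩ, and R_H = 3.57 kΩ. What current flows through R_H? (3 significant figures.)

Parallel bank: R_p = 1/(1/9.22 + 1/1.58 + 1/3.57) = 0.9790 kΩ.
V_A by voltage divider: V_A = 24.8 × 0.9790/(1.95 + 0.9790) = 8.289 V.
I(R_H) = V_A / R_H = 8.289/3.57 = 2.322 mA.

I ≈ 2.32 mA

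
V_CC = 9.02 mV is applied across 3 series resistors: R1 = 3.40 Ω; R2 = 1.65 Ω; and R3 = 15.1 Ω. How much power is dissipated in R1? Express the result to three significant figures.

Series current I = V_CC/ΣR = 9.02/20.15 = 0.4476 mA.
P = I²R = 0.2004 × 3.40 = 0.6813 µW.

P ≈ 0.681 µW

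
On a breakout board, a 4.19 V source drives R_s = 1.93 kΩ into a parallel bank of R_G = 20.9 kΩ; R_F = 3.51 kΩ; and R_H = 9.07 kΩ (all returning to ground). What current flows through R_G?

Equivalent of the parallel group: R_p = 2.257 kΩ.
V_A = 4.19 × 2.257/4.187 = 2.259 V.
I(R_G) = V_A / R_G = 2.259/20.9 = 0.1081 mA.
(Check via current divider: I_total = 1.001 mA; share G_k/ΣG = 0.1080 → same result.)

I ≈ 0.108 mA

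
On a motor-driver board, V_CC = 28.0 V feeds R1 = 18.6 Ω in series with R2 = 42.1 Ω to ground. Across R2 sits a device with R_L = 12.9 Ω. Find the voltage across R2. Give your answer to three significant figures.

First combine the lower leg with the load: R2 ‖ R_L = 9.874 Ω.
Then V_out = V_CC · R2'/(R1 + R2') = 28.0 × 9.874/28.47 = 9.710 V.

V_out ≈ 9.71 V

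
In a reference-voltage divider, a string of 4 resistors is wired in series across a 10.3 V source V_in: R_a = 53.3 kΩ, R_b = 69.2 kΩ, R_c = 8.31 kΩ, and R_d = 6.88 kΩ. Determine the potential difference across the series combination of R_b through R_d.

V ≈ 6.31 V

Total series resistance ΣR = 53.3 + 69.2 + 8.31 + 6.88 = 137.7 kΩ.
R_{R_b..R_d} = 69.2 + 8.31 + 6.88 = 84.39 kΩ.
Voltage divider: V = V_in · (84.39 / 137.7) = 10.3 × 0.6129 = 6.313 V.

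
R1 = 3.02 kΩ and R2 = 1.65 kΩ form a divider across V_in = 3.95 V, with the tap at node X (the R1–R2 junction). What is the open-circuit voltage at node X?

Open-circuit (no load on X): V_th = V_in · R2/(R1 + R2) = 3.95 × 1.65/(3.020 + 1.65) = 1.396 V.

V_th ≈ 1.40 V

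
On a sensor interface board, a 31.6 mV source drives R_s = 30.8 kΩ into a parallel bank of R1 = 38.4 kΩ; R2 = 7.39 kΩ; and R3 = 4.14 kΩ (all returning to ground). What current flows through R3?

Combine the parallel branches: R_p = (1/38.4 + 1/7.39 + 1/4.14)⁻¹ = 2.482 kΩ.
V_A = 31.6 × 2.482/33.28 = 2.357 mV.
I(R3) = V_A / R3 = 2.357/4.14 = 0.5692 µA.

I ≈ 0.569 µA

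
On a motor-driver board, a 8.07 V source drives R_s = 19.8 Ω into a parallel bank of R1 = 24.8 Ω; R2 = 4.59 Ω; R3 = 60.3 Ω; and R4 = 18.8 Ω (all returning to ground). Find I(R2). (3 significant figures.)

I ≈ 0.235 A

Parallel bank: R_p = 1/(1/24.8 + 1/4.59 + 1/60.3 + 1/18.8) = 3.049 Ω.
Node voltage V_A = V_supply · R_p/(R_s + R_p) = 8.07 × 0.1334 = 1.077 V.
I(R2) = V_A / R2 = 1.077/4.59 = 0.2346 A.
(Check via current divider: I_total = 0.3532 A; share G_k/ΣG = 0.6643 → same result.)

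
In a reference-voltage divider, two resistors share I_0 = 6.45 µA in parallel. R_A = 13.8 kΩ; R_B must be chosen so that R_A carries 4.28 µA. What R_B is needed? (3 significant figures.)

R_B ≈ 27.2 kΩ

Two-branch current divider: I_A = I_0 · R_B/(R_A + R_B).
With f = 0.6636, R_B = R_A · f/(1−f) = 13.8 × 1.972 = 27.22 kΩ.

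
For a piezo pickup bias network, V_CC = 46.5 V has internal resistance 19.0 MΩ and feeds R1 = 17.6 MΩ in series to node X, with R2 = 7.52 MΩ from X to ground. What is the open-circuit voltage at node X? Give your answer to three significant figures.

R1' = 19.0 + 17.6 = 36.60 MΩ (source resistance + R1).
Open-circuit (no load on X): V_th = V_CC · R2/(R1' + R2) = 46.5 × 7.52/(36.60 + 7.52) = 7.926 V.

V_th ≈ 7.93 V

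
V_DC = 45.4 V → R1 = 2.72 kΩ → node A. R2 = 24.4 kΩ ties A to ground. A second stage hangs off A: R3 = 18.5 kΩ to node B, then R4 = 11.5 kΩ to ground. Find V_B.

Node A sees R2 in parallel with the series input of stage 2, R3 + R4 = 30.00 kΩ.
Effective lower resistance at A: R2 ‖ 30.00 = 13.46 kΩ.
First divider: V_A = V_DC · 13.46/(2.72 + 13.46) = 37.77 V.
Then the unloaded second divider: V_B = V_A × R4/(R3+R4) = 37.77 × 0.3833 = 14.48 V.

V_B ≈ 14.5 V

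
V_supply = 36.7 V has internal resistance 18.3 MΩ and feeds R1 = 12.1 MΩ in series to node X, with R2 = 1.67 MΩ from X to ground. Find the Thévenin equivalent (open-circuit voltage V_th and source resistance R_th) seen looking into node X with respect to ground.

V_th ≈ 1.91 V, R_th ≈ 1.58 MΩ

R1' = 18.3 + 12.1 = 30.40 MΩ (source resistance + R1).
With X open, the divider is unloaded: V_th = 36.7 × 1.67/32.07 = 1.911 V.
Zeroing V_supply shorts the top of R1' to ground, so R_th = R1' ‖ R2 = 1.583 MΩ.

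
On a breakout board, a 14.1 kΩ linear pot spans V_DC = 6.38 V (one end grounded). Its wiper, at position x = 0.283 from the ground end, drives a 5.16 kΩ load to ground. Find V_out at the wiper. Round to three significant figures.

The pot divides into 10.11 kΩ above the wiper and 3.990 kΩ below.
Lower segment in parallel with the load: 3.990 ‖ 5.16 = 2.250 kΩ.
Then V_out = V_DC · 2.250/(10.11 + 2.250) = 1.162 V.

V_out ≈ 1.16 V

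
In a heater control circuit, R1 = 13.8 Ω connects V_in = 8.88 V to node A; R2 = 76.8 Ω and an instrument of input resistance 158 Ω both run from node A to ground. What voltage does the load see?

First combine the lower leg with the load: R2 ‖ R_L = 51.68 Ω.
Voltage divider with the loaded lower leg: V_out = 8.88 × 51.68/(13.8 + 51.68) = 8.88 × 0.7892 = 7.009 V.

V_out ≈ 7.01 V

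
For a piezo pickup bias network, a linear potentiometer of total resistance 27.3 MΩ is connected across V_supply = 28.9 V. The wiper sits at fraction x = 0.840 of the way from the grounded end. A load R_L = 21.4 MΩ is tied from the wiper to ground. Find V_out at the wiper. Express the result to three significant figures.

Split the track: R_lower = x·R_p = 22.93 MΩ, R_upper = (1−x)·R_p = 4.368 MΩ.
(x·R_p) ‖ R_L = 11.07 MΩ.
Then V_out = V_supply · 11.07/(4.368 + 11.07) = 20.72 V.

V_out ≈ 20.7 V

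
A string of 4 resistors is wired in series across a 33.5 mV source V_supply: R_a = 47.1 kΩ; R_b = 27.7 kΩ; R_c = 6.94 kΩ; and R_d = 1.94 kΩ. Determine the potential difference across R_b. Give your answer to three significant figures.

V ≈ 11.1 mV

ΣR = 47.1 + 27.7 + 6.94 + 1.94 = 83.68 kΩ.
By the voltage-divider rule, V = 33.5 × 27.70/83.68 = 11.09 mV.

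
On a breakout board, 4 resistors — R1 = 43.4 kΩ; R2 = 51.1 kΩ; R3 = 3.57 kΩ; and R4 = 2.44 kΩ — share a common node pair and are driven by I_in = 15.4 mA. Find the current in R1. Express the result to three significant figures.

I ≈ 0.484 mA

ΣG = 1/43.4 + 1/51.1 + 1/3.57 + 1/2.44 = 0.7326.
R1 takes the fraction G_k/ΣG = 0.02304/0.7326 = 0.03145, so I = 15.4 × 0.03145 = 0.4844 mA.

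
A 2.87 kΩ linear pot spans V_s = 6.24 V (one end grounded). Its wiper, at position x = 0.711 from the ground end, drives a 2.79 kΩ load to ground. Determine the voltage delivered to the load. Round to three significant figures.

V_out ≈ 3.66 V

Split the track: R_lower = x·R_p = 2.041 kΩ, R_upper = (1−x)·R_p = 0.8294 kΩ.
R_L loads the lower segment: effective lower R = 1.179 kΩ.
Then V_out = V_s · 1.179/(0.8294 + 1.179) = 3.662 V.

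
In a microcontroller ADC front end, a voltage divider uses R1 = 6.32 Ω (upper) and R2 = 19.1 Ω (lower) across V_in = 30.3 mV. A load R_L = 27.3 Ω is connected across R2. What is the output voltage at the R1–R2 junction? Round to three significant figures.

The load sits in parallel with R2, giving an effective lower resistance R2' = R2·R_L/(R2+R_L) = 11.24 Ω.
Then V_out = V_in · R2'/(R1 + R2') = 30.3 × 11.24/17.56 = 19.39 mV.
(Unloaded it would be 22.8 mV; the load pulls it down.)

V_out ≈ 19.4 mV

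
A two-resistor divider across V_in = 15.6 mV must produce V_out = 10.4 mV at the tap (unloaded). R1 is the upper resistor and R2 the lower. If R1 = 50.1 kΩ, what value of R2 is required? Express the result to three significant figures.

Required fraction k = V_out/V_in = 0.6667.
Rearranging, R2 = R1·k/(1−k) = 50.1 × 2.000 = 100.2 kΩ.

R2 ≈ 100 kΩ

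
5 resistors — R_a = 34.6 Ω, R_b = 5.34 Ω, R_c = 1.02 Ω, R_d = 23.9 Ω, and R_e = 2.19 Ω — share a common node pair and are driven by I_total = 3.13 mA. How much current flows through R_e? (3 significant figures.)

Conductances: ΣG = 1/34.6 + 1/5.34 + 1/1.02 + 1/23.9 + 1/2.19 = 1.695 (1/Ω).
By the current-divider rule, I = I_total · G_k/ΣG = 3.13 × 0.2694 = 0.8432 mA.

I ≈ 0.843 mA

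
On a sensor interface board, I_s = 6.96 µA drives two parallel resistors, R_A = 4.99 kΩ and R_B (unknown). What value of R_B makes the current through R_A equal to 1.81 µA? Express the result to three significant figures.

R_B ≈ 1.75 kΩ

The fraction through R_A equals R_B/(R_A+R_B).
With f = 0.2601, R_B = R_A · f/(1−f) = 4.99 × 0.3515 = 1.754 kΩ.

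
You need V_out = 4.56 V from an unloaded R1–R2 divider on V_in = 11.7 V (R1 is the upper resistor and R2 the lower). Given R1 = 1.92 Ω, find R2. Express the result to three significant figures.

V_out/V_in = R2/(R1+R2) = 0.3897.
Rearranging, R2 = R1·k/(1−k) = 1.92 × 0.6387 = 1.226 Ω.

R2 ≈ 1.23 Ω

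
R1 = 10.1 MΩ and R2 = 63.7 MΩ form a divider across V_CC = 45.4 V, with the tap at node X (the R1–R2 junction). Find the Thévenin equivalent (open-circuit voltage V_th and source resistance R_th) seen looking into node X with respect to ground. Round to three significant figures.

V_th is the unloaded tap voltage: V_CC · R2/(R1+R2) = 45.4 × 0.8631 = 39.19 V.
With V_CC suppressed (replaced by a short), R_th = R1 ‖ R2 = (10.10 × 63.7)/(10.10 + 63.7) = 8.718 MΩ.

V_th ≈ 39.2 V, R_th ≈ 8.72 MΩ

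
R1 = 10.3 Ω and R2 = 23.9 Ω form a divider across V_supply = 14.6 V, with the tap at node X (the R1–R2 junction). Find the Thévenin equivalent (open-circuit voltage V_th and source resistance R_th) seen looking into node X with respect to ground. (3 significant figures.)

With X open, the divider is unloaded: V_th = 14.6 × 23.9/34.20 = 10.20 V.
Zeroing V_supply shorts the top of R1 to ground, so R_th = R1 ‖ R2 = 7.198 Ω.

V_th ≈ 10.2 V, R_th ≈ 7.20 Ω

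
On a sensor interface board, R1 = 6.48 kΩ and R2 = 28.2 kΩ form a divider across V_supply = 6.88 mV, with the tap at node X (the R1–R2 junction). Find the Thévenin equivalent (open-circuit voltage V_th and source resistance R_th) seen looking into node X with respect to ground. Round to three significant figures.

V_th ≈ 5.59 mV, R_th ≈ 5.27 kΩ

Open-circuit (no load on X): V_th = V_supply · R2/(R1 + R2) = 6.88 × 28.2/(6.480 + 28.2) = 5.594 mV.
Looking into X with the source shorted: R_th = R1·R2/(R1+R2) = 6.480 × 28.2/34.68 = 5.269 kΩ.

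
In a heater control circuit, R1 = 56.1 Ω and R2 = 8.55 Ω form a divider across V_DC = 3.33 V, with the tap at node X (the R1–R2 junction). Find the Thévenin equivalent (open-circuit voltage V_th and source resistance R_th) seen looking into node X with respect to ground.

With X open, the divider is unloaded: V_th = 3.33 × 8.55/64.65 = 0.4404 V.
Zeroing V_DC shorts the top of R1 to ground, so R_th = R1 ‖ R2 = 7.419 Ω.

V_th ≈ 0.440 V, R_th ≈ 7.42 Ω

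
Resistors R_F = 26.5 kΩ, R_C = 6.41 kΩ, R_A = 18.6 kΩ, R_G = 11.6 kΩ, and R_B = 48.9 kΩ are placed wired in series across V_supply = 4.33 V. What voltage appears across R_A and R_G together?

Total series resistance ΣR = 26.5 + 6.41 + 18.6 + 11.6 + 48.9 = 112.0 kΩ.
R_{R_A..R_G} = 18.6 + 11.6 = 30.20 kΩ.
Voltage divider: V = V_supply · (30.20 / 112.0) = 4.33 × 0.2696 = 1.167 V.

V ≈ 1.17 V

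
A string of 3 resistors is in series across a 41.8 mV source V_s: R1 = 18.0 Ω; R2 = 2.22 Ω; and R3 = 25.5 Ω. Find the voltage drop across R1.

Total series resistance ΣR = 18.0 + 2.22 + 25.5 = 45.72 Ω.
V = V_s · R/ΣR = 41.8 × 0.3937 = 16.46 mV.

V ≈ 16.5 mV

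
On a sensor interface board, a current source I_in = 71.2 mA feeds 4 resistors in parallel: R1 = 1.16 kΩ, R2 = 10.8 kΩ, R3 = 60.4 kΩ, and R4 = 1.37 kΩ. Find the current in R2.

ΣG = 1/1.16 + 1/10.8 + 1/60.4 + 1/1.37 = 1.701.
By the current-divider rule, I = I_in · G_k/ΣG = 71.2 × 0.05443 = 3.875 mA.

I ≈ 3.88 mA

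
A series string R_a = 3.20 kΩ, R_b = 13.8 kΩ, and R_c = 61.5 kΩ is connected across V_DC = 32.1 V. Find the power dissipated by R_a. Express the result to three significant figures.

P ≈ 0.535 mW

ΣR = 78.50 kΩ → I = 32.1/78.50 = 0.4089 mA.
P(R_a) = I²·R_a = (0.4089)² × 3.20 = 0.5351 mW.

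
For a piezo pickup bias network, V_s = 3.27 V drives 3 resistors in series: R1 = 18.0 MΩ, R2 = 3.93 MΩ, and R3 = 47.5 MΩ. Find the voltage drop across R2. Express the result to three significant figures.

V ≈ 0.185 V

ΣR = 18.0 + 3.93 + 47.5 = 69.43 MΩ.
Voltage divider: V = V_s · (3.930 / 69.43) = 3.27 × 0.05660 = 0.1851 V.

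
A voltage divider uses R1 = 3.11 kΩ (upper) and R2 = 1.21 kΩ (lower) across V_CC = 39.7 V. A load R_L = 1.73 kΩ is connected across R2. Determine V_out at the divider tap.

First combine the lower leg with the load: R2 ‖ R_L = 0.7120 kΩ.
Then V_out = V_CC · R2'/(R1 + R2') = 39.7 × 0.7120/3.822 = 7.396 V.

V_out ≈ 7.40 V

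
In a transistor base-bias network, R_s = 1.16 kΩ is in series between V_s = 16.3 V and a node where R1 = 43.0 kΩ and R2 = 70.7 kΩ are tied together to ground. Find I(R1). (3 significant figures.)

Parallel bank: R_p = 1/(1/43.0 + 1/70.7) = 26.74 kΩ.
Node voltage V_A = V_s · R_p/(R_s + R_p) = 16.3 × 0.9584 = 15.62 V.
I(R1) = V_A / R1 = 15.62/43.0 = 0.3633 mA.

I ≈ 0.363 mA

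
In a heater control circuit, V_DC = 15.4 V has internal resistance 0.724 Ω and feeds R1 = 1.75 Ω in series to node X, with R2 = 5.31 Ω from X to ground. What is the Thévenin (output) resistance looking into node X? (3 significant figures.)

R_th ≈ 1.69 Ω

R1' = 0.724 + 1.75 = 2.474 Ω (source resistance + R1).
With V_DC suppressed (replaced by a short), R_th = R1' ‖ R2 = (2.474 × 5.31)/(2.474 + 5.31) = 1.688 Ω.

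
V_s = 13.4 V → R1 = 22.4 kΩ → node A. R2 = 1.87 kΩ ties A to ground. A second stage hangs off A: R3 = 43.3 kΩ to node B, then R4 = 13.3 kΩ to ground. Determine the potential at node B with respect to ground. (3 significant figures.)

V_B ≈ 0.235 V

Node A sees R2 in parallel with the series input of stage 2, R3 + R4 = 56.60 kΩ.
Effective lower resistance at A: R2 ‖ 56.60 = 1.810 kΩ.
First divider: V_A = V_s · 1.810/(22.4 + 1.810) = 1.002 V.
Stage 2 is unloaded, so V_B = V_A · R4/(R3+R4) = 1.002 × 13.3/56.60 = 0.2354 V.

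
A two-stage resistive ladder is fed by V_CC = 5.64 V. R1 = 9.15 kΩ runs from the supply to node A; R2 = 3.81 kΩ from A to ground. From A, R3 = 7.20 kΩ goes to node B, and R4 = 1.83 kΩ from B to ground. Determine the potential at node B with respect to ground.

The second stage (R3 + R4 = 9.030 kΩ) loads node A in parallel with R2.
Effective lower resistance at A: R2 ‖ 9.030 = 2.679 kΩ.
V_A = 5.64 × 2.679/(9.15 + 2.679) = 1.278 V.
V_B = V_A × 0.2027 = 0.2589 V.

V_B ≈ 0.259 V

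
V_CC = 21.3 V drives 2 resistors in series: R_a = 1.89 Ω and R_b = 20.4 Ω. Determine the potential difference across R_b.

V ≈ 19.5 V

Total series resistance ΣR = 1.89 + 20.4 = 22.29 Ω.
By the voltage-divider rule, V = 21.3 × 20.40/22.29 = 19.49 V.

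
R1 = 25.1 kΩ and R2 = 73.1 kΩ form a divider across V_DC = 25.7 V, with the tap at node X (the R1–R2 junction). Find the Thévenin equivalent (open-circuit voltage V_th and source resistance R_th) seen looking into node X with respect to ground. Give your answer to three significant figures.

V_th ≈ 19.1 V, R_th ≈ 18.7 kΩ

Open-circuit (no load on X): V_th = V_DC · R2/(R1 + R2) = 25.7 × 73.1/(25.10 + 73.1) = 19.13 V.
Zeroing V_DC shorts the top of R1 to ground, so R_th = R1 ‖ R2 = 18.68 kΩ.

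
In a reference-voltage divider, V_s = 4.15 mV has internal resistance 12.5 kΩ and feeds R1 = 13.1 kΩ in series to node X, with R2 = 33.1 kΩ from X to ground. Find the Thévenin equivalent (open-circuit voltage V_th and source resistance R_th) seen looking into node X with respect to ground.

V_th ≈ 2.34 mV, R_th ≈ 14.4 kΩ

R1' = 12.5 + 13.1 = 25.60 kΩ (source resistance + R1).
V_th is the unloaded tap voltage: V_s · R2/(R1'+R2) = 4.15 × 0.5639 = 2.340 mV.
Zeroing V_s shorts the top of R1' to ground, so R_th = R1' ‖ R2 = 14.44 kΩ.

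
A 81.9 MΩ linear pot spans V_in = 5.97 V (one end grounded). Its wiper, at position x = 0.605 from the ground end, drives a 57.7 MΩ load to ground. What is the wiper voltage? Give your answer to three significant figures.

V_out ≈ 2.70 V

Lower segment x·R_p = 49.55 MΩ; upper segment (1−x)·R_p = 32.35 MΩ.
(x·R_p) ‖ R_L = 26.66 MΩ.
Loaded-divider output: V_out = 5.97 × 0.4518 = 2.697 V.
(Unloaded: V_out = x·V_in = 3.61 V.)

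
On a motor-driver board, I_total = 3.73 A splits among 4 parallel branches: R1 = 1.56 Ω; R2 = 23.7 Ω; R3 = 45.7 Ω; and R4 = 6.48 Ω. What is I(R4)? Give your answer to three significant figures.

ΣG = 1/1.56 + 1/23.7 + 1/45.7 + 1/6.48 = 0.8594.
By the current-divider rule, I = I_total · G_k/ΣG = 3.73 × 0.1796 = 0.6698 A.

I ≈ 0.670 A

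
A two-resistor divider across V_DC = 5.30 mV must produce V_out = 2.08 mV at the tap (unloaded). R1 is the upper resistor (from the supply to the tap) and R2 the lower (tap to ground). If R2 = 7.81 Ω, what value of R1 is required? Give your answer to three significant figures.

V_out/V_DC = R2/(R1+R2) = 0.3925.
R1 = R2·(1/k − 1) = 7.81 × 1.548 = 12.09 Ω.

R1 ≈ 12.1 Ω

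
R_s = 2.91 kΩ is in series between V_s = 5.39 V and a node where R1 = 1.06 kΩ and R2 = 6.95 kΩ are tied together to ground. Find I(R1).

Equivalent of the parallel group: R_p = 0.9197 kΩ.
V_A = 5.39 × 0.9197/3.830 = 1.294 V.
I(R1) = V_A / R1 = 1.294/1.06 = 1.221 mA.

I ≈ 1.22 mA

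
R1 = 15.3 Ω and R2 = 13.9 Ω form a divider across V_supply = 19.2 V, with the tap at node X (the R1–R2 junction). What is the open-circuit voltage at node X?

V_th is the unloaded tap voltage: V_supply · R2/(R1+R2) = 19.2 × 0.4760 = 9.140 V.

V_th ≈ 9.14 V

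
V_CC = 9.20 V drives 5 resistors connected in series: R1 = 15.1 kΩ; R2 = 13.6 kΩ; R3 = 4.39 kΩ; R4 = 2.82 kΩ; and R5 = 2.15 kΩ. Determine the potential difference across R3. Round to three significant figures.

V ≈ 1.06 V

ΣR = 15.1 + 13.6 + 4.39 + 2.82 + 2.15 = 38.06 kΩ.
V = V_CC · R/ΣR = 9.20 × 0.1153 = 1.061 V.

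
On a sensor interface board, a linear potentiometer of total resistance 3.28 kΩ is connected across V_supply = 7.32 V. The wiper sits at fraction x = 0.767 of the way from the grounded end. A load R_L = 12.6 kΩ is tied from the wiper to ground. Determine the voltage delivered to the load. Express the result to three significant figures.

V_out ≈ 5.36 V

Split the track: R_lower = x·R_p = 2.516 kΩ, R_upper = (1−x)·R_p = 0.7642 kΩ.
R_L loads the lower segment: effective lower R = 2.097 kΩ.
V_out = 7.32 × 2.097/(0.7642 + 2.097) = 5.365 V.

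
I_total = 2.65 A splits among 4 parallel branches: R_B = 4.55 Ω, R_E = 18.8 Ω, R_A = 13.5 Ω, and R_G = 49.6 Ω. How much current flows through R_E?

I ≈ 0.384 A

ΣG = 1/4.55 + 1/18.8 + 1/13.5 + 1/49.6 = 0.3672.
By the current-divider rule, I = I_total · G_k/ΣG = 2.65 × 0.1449 = 0.3839 A.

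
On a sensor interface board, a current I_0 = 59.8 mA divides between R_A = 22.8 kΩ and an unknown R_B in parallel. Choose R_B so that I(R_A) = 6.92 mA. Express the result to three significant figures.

In a two-way split, I_A/I_0 = R_B/(R_A + R_B).
6.92/59.8 = R_B/(R_A + R_B) → R_B = R_A · (0.1157)/(1 − 0.1157) = 22.8 × 0.1309 = 2.984 kΩ.

R_B ≈ 2.98 kΩ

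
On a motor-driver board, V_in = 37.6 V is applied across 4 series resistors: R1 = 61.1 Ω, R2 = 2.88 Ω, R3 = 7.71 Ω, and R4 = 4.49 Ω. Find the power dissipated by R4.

ΣR = 76.18 Ω → I = 37.6/76.18 = 0.4936 A.
V(R4) = I·R = 2.216 V; P = V·I = 2.216 × 0.4936 = 1.094 W.

P ≈ 1.09 W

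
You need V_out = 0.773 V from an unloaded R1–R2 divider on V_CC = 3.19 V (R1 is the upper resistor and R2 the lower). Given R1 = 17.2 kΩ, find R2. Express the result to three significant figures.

Required fraction k = V_out/V_CC = 0.2423.
R2 = R1 · 0.2423/(1 − 0.2423) = 5.501 kΩ.

R2 ≈ 5.50 kΩ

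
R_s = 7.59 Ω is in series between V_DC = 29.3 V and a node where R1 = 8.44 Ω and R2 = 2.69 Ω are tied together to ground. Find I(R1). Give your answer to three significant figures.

I ≈ 0.735 A

Parallel bank: R_p = 1/(1/8.44 + 1/2.69) = 2.040 Ω.
Node voltage V_A = V_DC · R_p/(R_s + R_p) = 29.3 × 0.2118 = 6.207 V.
Branch current I = V_A/R1 = 6.207/8.44 = 0.7354 A.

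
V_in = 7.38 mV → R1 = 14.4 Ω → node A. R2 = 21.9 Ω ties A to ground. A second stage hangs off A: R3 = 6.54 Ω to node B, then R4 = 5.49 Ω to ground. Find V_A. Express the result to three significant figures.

Node A sees R2 in parallel with the series input of stage 2, R3 + R4 = 12.03 Ω.
Effective lower resistance at A: R2 ‖ 12.03 = 7.765 Ω.
First divider: V_A = V_in · 7.765/(14.4 + 7.765) = 2.585 mV.

V_A ≈ 2.59 mV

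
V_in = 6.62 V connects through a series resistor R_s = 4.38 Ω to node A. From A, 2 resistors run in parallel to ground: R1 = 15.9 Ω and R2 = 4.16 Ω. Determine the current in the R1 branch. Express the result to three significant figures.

Combine the parallel branches: R_p = (1/15.9 + 1/4.16)⁻¹ = 3.297 Ω.
V_A = 6.62 × 3.297/7.677 = 2.843 V.
Branch current I = V_A/R1 = 2.843/15.9 = 0.1788 A.

I ≈ 0.179 A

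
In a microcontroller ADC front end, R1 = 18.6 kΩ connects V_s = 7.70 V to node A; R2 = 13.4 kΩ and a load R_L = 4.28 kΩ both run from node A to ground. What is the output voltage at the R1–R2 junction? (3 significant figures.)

The load sits in parallel with R2, giving an effective lower resistance R2' = R2·R_L/(R2+R_L) = 3.244 kΩ.
Now apply the divider: V_out = 7.70 × 0.1485 = 1.143 V.

V_out ≈ 1.14 V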